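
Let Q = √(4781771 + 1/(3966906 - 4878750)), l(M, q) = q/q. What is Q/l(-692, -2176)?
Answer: √110440245298467867/151974 ≈ 2186.7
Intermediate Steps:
l(M, q) = 1
Q = √110440245298467867/151974 (Q = √(4781771 + 1/(-911844)) = √(4781771 - 1/911844) = √(4360229195723/911844) = √110440245298467867/151974 ≈ 2186.7)
Q/l(-692, -2176) = (√110440245298467867/151974)/1 = (√110440245298467867/151974)*1 = √110440245298467867/151974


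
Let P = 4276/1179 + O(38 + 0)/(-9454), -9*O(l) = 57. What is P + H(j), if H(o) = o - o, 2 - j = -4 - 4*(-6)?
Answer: 40432771/11146266 ≈ 3.6275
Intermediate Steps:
O(l) = -19/3 (O(l) = -1/9*57 = -19/3)
j = -18 (j = 2 - (-4 - 4*(-6)) = 2 - (-4 + 24) = 2 - 1*20 = 2 - 20 = -18)
H(o) = 0
P = 40432771/11146266 (P = 4276/1179 - 19/3/(-9454) = 4276*(1/1179) - 19/3*(-1/9454) = 4276/1179 + 19/28362 = 40432771/11146266 ≈ 3.6275)
P + H(j) = 40432771/11146266 + 0 = 40432771/11146266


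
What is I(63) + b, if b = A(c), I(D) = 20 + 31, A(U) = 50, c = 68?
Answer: 101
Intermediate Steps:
I(D) = 51
b = 50
I(63) + b = 51 + 50 = 101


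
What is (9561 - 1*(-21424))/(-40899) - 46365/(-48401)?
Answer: 396577150/1979552499 ≈ 0.20034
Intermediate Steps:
(9561 - 1*(-21424))/(-40899) - 46365/(-48401) = (9561 + 21424)*(-1/40899) - 46365*(-1/48401) = 30985*(-1/40899) + 46365/48401 = -30985/40899 + 46365/48401 = 396577150/1979552499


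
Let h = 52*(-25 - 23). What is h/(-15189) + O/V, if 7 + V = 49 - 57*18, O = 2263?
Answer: -10638881/4981992 ≈ -2.1355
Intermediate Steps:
V = -984 (V = -7 + (49 - 57*18) = -7 + (49 - 1026) = -7 - 977 = -984)
h = -2496 (h = 52*(-48) = -2496)
h/(-15189) + O/V = -2496/(-15189) + 2263/(-984) = -2496*(-1/15189) + 2263*(-1/984) = 832/5063 - 2263/984 = -10638881/4981992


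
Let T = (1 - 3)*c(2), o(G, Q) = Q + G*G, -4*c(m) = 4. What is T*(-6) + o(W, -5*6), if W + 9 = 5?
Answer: -26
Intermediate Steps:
W = -4 (W = -9 + 5 = -4)
c(m) = -1 (c(m) = -¼*4 = -1)
o(G, Q) = Q + G²
T = 2 (T = (1 - 3)*(-1) = -2*(-1) = 2)
T*(-6) + o(W, -5*6) = 2*(-6) + (-5*6 + (-4)²) = -12 + (-30 + 16) = -12 - 14 = -26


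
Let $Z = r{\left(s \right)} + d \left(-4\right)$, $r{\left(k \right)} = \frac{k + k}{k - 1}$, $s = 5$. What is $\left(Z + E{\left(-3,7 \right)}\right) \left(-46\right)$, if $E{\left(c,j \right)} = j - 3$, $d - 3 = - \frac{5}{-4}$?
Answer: $483$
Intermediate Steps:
$d = \frac{17}{4}$ ($d = 3 - \frac{5}{-4} = 3 - - \frac{5}{4} = 3 + \frac{5}{4} = \frac{17}{4} \approx 4.25$)
$r{\left(k \right)} = \frac{2 k}{-1 + k}$
$E{\left(c,j \right)} = -3 + j$
$Z = - \frac{29}{2}$ ($Z = 2 \cdot 5 \frac{1}{-1 + 5} + \frac{17}{4} \left(-4\right) = 2 \cdot 5 \cdot \frac{1}{4} - 17 = \frac{5}{2} - 17 = - \frac{29}{2} \approx -14.5$)
$\left(Z + E{\left(-3,7 \right)}\right) \left(-46\right) = \left(- \frac{29}{2} + \left(-3 + 7\right)\right) \left(-46\right) = \left(- \frac{29}{2} + 4\right) \left(-46\right) = \left(- \frac{21}{2}\right) \left(-46\right) = 483$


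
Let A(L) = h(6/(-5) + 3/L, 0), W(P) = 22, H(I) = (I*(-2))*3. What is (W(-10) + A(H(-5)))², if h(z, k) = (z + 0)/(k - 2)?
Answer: 203401/400 ≈ 508.50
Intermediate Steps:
H(I) = -6*I (H(I) = -2*I*3 = -6*I)
h(z, k) = z/(-2 + k)
A(L) = ⅗ - 3/(2*L) (A(L) = (6/(-5) + 3/L)/(-2 + 0) = (6*(-⅕) + 3/L)/(-2) = (-6/5 + 3/L)*(-½) = ⅗ - 3/(2*L))
(W(-10) + A(H(-5)))² = (22 + 3*(-5 + 2*(-6*(-5)))/(10*((-6*(-5)))))² = (22 + (3/10)*(-5 + 2*30)/30)² = (22 + (3/10)*(1/30)*(-5 + 60))² = (22 + (3/10)*(1/30)*55)² = (22 + 11/20)² = (451/20)² = 203401/400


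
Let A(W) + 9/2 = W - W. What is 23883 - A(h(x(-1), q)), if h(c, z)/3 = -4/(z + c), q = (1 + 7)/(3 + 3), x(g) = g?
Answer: 47775/2 ≈ 23888.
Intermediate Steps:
q = 4/3 (q = 8/6 = 8*(1/6) = 4/3 ≈ 1.3333)
h(c, z) = -12/(c + z) (h(c, z) = 3*(-4/(z + c)) = 3*(-4/(c + z)) = -12/(c + z))
A(W) = -9/2 (A(W) = -9/2 + (W - W) = -9/2 + 0 = -9/2)
23883 - A(h(x(-1), q)) = 23883 - 1*(-9/2) = 23883 + 9/2 = 47775/2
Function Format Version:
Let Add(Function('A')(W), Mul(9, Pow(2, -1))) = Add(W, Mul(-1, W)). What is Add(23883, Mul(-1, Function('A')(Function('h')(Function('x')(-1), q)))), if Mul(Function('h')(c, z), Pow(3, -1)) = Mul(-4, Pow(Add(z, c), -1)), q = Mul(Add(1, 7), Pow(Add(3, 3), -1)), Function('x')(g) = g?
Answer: Rational(47775, 2) ≈ 23888.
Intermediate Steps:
q = Rational(4, 3) (q = Mul(8, Pow(6, -1)) = Mul(8, Rational(1, 6)) = Rational(4, 3) ≈ 1.3333)
Function('h')(c, z) = Mul(-12, Pow(Add(c, z), -1)) (Function('h')(c, z) = Mul(3, Mul(-4, Pow(Add(z, c), -1))) = Mul(3, Mul(-4, Pow(Add(c, z), -1))) = Mul(-12, Pow(Add(c, z), -1)))
Function('A')(W) = Rational(-9, 2) (Function('A')(W) = Add(Rational(-9, 2), Add(W, Mul(-1, W))) = Add(Rational(-9, 2), 0) = Rational(-9, 2))
Add(23883, Mul(-1, Function('A')(Function('h')(Function('x')(-1), q)))) = Add(23883, Mul(-1, Rational(-9, 2))) = Add(23883, Rational(9, 2)) = Rational(47775, 2)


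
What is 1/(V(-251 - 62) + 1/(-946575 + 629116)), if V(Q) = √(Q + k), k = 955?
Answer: 317459/64700899109201 + 100780216681*√642/64700899109201 ≈ 0.039467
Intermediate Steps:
V(Q) = √(955 + Q) (V(Q) = √(Q + 955) = √(955 + Q))
1/(V(-251 - 62) + 1/(-946575 + 629116)) = 1/(√(955 + (-251 - 62)) + 1/(-946575 + 629116)) = 1/(√(955 - 313) + 1/(-317459)) = 1/(√642 - 1/317459) = 1/(-1/317459 + √642)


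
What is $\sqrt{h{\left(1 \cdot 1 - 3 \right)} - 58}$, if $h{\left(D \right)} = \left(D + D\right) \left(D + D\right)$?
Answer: $i \sqrt{42} \approx 6.4807 i$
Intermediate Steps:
$h{\left(D \right)} = 4 D^{2}$ ($h{\left(D \right)} = 2 D 2 D = 4 D^{2}$)
$\sqrt{h{\left(1 \cdot 1 - 3 \right)} - 58} = \sqrt{4 \left(1 \cdot 1 - 3\right)^{2} - 58} = \sqrt{4 \left(1 - 3\right)^{2} - 58} = \sqrt{4 \left(-2\right)^{2} - 58} = \sqrt{4 \cdot 4 - 58} = \sqrt{16 - 58} = \sqrt{-42} = i \sqrt{42}$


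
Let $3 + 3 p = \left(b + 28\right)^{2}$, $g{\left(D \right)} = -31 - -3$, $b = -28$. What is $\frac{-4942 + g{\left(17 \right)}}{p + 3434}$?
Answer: $- \frac{4970}{3433} \approx -1.4477$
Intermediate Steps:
$g{\left(D \right)} = -28$ ($g{\left(D \right)} = -31 + 3 = -28$)
$p = -1$ ($p = -1 + \frac{\left(-28 + 28\right)^{2}}{3} = -1 + \frac{0^{2}}{3} = -1 + \frac{1}{3} \cdot 0 = -1 + 0 = -1$)
$\frac{-4942 + g{\left(17 \right)}}{p + 3434} = \frac{-4942 - 28}{-1 + 3434} = - \frac{4970}{3433}$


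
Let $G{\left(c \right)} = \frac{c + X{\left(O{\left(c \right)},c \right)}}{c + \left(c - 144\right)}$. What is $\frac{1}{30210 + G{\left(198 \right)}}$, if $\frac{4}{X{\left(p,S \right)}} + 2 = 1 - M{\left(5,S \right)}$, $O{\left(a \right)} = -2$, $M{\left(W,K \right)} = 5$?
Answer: $\frac{189}{5709838} \approx 3.3101 \cdot 10^{-5}$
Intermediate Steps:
$X{\left(p,S \right)} = - \frac{2}{3}$ ($X{\left(p,S \right)} = \frac{4}{-2 + \left(1 - 5\right)} = \frac{4}{-2 - 4} = \frac{4}{-6} = 4 \left(- \frac{1}{6}\right) = - \frac{2}{3}$)
$G{\left(c \right)} = \frac{- \frac{2}{3} + c}{-144 + 2 c}$ ($G{\left(c \right)} = \frac{c - \frac{2}{3}}{c + \left(c - 144\right)} = \frac{- \frac{2}{3} + c}{c + \left(c - 144\right)} = \frac{- \frac{2}{3} + c}{c + \left(-144 + c\right)} = \frac{- \frac{2}{3} + c}{-144 + 2 c}$)
$\frac{1}{30210 + G{\left(198 \right)}} = \frac{1}{30210 + \frac{-2 + 3 \cdot 198}{6 \left(-72 + 198\right)}} = \frac{1}{30210 + \frac{-2 + 594}{6 \cdot 126}} = \frac{1}{30210 + \frac{1}{6} \cdot \frac{1}{126} \cdot 592} = \frac{1}{30210 + \frac{148}{189}} = \frac{1}{\frac{5709838}{189}} = \frac{189}{5709838}$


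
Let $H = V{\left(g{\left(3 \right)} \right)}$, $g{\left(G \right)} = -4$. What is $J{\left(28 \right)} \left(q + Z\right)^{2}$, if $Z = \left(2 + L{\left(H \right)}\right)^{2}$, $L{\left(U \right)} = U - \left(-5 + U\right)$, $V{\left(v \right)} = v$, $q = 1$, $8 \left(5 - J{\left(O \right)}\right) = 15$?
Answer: $\frac{15625}{2} \approx 7812.5$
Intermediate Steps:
$J{\left(O \right)} = \frac{25}{8}$ ($J{\left(O \right)} = 5 - \frac{15}{8} = \frac{25}{8}$)
$H = -4$
$L{\left(U \right)} = 5$
$Z = 49$ ($Z = \left(2 + 5\right)^{2} = 7^{2} = 49$)
$J{\left(28 \right)} \left(q + Z\right)^{2} = \frac{25 \left(1 + 49\right)^{2}}{8} = \frac{25 \cdot 50^{2}}{8} = \frac{25}{8} \cdot 2500 = \frac{15625}{2}$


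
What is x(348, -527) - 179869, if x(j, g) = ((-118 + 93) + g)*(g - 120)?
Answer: 177275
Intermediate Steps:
x(j, g) = (-120 + g)*(-25 + g) (x(j, g) = (-25 + g)*(-120 + g) = (-120 + g)*(-25 + g))
x(348, -527) - 179869 = (3000 + (-527)² - 145*(-527)) - 179869 = (3000 + 277729 + 76415) - 179869 = 357144 - 179869 = 177275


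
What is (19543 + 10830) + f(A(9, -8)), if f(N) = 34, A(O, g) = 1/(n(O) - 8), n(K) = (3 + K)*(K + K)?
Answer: 30407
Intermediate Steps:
n(K) = 2*K*(3 + K) (n(K) = (3 + K)*(2*K) = 2*K*(3 + K))
A(O, g) = 1/(-8 + 2*O*(3 + O)) (A(O, g) = 1/(2*O*(3 + O) - 8) = 1/(-8 + 2*O*(3 + O)))
(19543 + 10830) + f(A(9, -8)) = (19543 + 10830) + 34 = 30373 + 34 = 30407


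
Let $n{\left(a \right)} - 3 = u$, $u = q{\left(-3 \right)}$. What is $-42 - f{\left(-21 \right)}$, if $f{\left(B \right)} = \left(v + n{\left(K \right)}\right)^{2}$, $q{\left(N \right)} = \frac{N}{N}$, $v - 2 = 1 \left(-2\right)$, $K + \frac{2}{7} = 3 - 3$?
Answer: $-58$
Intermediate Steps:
$K = - \frac{2}{7}$ ($K = - \frac{2}{7} + \left(3 - 3\right) = - \frac{2}{7} + 0 = - \frac{2}{7} \approx -0.28571$)
$v = 0$ ($v = 2 + 1 \left(-2\right) = 2 - 2 = 0$)
$q{\left(N \right)} = 1$
$u = 1$
$n{\left(a \right)} = 4$ ($n{\left(a \right)} = 3 + 1 = 4$)
$f{\left(B \right)} = 16$ ($f{\left(B \right)} = \left(0 + 4\right)^{2} = 4^{2} = 16$)
$-42 - f{\left(-21 \right)} = -42 - 16 = -58$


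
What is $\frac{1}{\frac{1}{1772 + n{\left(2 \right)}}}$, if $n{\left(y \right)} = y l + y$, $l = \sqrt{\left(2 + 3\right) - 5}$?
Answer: $1774$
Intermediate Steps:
$l = 0$ ($l = \sqrt{5 - 5} = \sqrt{0} = 0$)
$n{\left(y \right)} = y$ ($n{\left(y \right)} = y 0 + y = 0 + y = y$)
$\frac{1}{\frac{1}{1772 + n{\left(2 \right)}}} = \frac{1}{\frac{1}{1772 + 2}} = \frac{1}{\frac{1}{1774}} = 1774$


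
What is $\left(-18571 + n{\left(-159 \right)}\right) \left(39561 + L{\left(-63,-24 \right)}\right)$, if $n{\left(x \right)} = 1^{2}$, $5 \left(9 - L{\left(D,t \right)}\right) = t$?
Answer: $-734904036$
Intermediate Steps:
$L{\left(D,t \right)} = 9 - \frac{t}{5}$
$n{\left(x \right)} = 1$
$\left(-18571 + n{\left(-159 \right)}\right) \left(39561 + L{\left(-63,-24 \right)}\right) = \left(-18571 + 1\right) \left(39561 + \left(9 - - \frac{24}{5}\right)\right) = - 18570 \left(39561 + \left(9 + \frac{24}{5}\right)\right) = - 18570 \left(39561 + \frac{69}{5}\right) = \left(-18570\right) \frac{197874}{5} = -734904036$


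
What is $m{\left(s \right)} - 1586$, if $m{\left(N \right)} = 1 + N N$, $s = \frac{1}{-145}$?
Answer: $- \frac{33324624}{21025} \approx -1585.0$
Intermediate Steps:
$s = - \frac{1}{145} \approx -0.0068966$
$m{\left(N \right)} = 1 + N^{2}$
$m{\left(s \right)} - 1586 = \left(1 + \left(- \frac{1}{145}\right)^{2}\right) - 1586 = \left(1 + \frac{1}{21025}\right) - 1586 = \frac{21026}{21025} - 1586 = - \frac{33324624}{21025}$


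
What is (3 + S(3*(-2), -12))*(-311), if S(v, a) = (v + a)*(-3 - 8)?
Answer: -62511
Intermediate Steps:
S(v, a) = -11*a - 11*v (S(v, a) = (a + v)*(-11) = -11*a - 11*v)
(3 + S(3*(-2), -12))*(-311) = (3 + (-11*(-12) - 33*(-2)))*(-311) = (3 + (132 - 11*(-6)))*(-311) = (3 + (132 + 66))*(-311) = (3 + 198)*(-311) = 201*(-311) = -62511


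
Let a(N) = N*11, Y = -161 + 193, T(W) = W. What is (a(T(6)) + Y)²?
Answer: 9604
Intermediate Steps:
Y = 32
a(N) = 11*N
(a(T(6)) + Y)² = (11*6 + 32)² = (66 + 32)² = 98² = 9604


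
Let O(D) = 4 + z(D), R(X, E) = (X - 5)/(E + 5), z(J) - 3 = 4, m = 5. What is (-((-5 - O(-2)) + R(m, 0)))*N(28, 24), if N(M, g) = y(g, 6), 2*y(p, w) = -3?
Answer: -24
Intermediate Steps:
z(J) = 7 (z(J) = 3 + 4 = 7)
y(p, w) = -3/2 (y(p, w) = (½)*(-3) = -3/2)
R(X, E) = (-5 + X)/(5 + E)
N(M, g) = -3/2
O(D) = 11 (O(D) = 4 + 7 = 11)
(-((-5 - O(-2)) + R(m, 0)))*N(28, 24) = -((-5 - 1*11) + (-5 + 5)/(5 + 0))*(-3/2) = -((-5 - 11) + 0/5)*(-3/2) = -(-16 + (⅕)*0)*(-3/2) = -(-16 + 0)*(-3/2) = -1*(-16)*(-3/2) = 16*(-3/2) = -24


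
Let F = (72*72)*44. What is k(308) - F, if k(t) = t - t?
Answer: -228096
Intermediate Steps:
k(t) = 0
F = 228096 (F = 5184*44 = 228096)
k(308) - F = 0 - 1*228096 = 0 - 228096 = -228096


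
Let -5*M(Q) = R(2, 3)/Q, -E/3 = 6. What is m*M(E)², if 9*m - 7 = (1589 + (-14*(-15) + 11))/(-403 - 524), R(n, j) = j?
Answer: 4679/7508700 ≈ 0.00062314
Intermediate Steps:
E = -18 (E = -3*6 = -18)
M(Q) = -3/(5*Q)
m = 4679/8343 (m = 7/9 + ((1589 + (-14*(-15) + 11))/(-403 - 524))/9 = 7/9 + ((1589 + (210 + 11))/(-927))/9 = 7/9 + ((1589 + 221)*(-1/927))/9 = 7/9 + (1810*(-1/927))/9 = 7/9 + (⅑)*(-1810/927) = 7/9 - 1810/8343 = 4679/8343 ≈ 0.56083)
m*M(E)² = 4679*(-⅗/(-18))²/8343 = 4679*(-⅗*(-1/18))²/8343 = 4679*(1/30)²/8343 = (4679/8343)*(1/900) = 4679/7508700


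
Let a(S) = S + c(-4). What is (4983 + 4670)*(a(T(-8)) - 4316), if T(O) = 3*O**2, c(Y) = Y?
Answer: -39847584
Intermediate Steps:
a(S) = -4 + S (a(S) = S - 4 = -4 + S)
(4983 + 4670)*(a(T(-8)) - 4316) = (4983 + 4670)*((-4 + 3*(-8)**2) - 4316) = 9653*((-4 + 3*64) - 4316) = 9653*((-4 + 192) - 4316) = 9653*(188 - 4316) = 9653*(-4128) = -39847584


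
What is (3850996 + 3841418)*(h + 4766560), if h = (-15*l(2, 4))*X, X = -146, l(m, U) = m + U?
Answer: 36767431195800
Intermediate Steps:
l(m, U) = U + m
h = 13140 (h = -15*(4 + 2)*(-146) = -15*6*(-146) = -90*(-146) = 13140)
(3850996 + 3841418)*(h + 4766560) = (3850996 + 3841418)*(13140 + 4766560) = 7692414*4779700 = 36767431195800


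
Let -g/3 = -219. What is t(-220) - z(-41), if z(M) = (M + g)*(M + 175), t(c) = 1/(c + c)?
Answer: -36319361/440 ≈ -82544.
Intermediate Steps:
t(c) = 1/(2*c)
g = 657 (g = -3*(-219) = 657)
z(M) = (175 + M)*(657 + M) (z(M) = (M + 657)*(M + 175) = (657 + M)*(175 + M) = (175 + M)*(657 + M))
t(-220) - z(-41) = (1/2)/(-220) - (114975 + (-41)**2 + 832*(-41)) = (1/2)*(-1/220) - (114975 + 1681 - 34112) = -1/440 - 1*82544 = -1/440 - 82544 = -36319361/440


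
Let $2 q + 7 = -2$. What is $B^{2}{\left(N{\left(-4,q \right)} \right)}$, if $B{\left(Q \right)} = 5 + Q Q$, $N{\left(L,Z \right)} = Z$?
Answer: $\frac{10201}{16} \approx 637.56$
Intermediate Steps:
$q = - \frac{9}{2}$ ($q = - \frac{7}{2} + \frac{1}{2} \left(-2\right) = - \frac{7}{2} - 1 = - \frac{9}{2} \approx -4.5$)
$B{\left(Q \right)} = 5 + Q^{2}$
$B^{2}{\left(N{\left(-4,q \right)} \right)} = \left(5 + \left(- \frac{9}{2}\right)^{2}\right)^{2} = \left(5 + \frac{81}{4}\right)^{2} = \left(\frac{101}{4}\right)^{2} = \frac{10201}{16}$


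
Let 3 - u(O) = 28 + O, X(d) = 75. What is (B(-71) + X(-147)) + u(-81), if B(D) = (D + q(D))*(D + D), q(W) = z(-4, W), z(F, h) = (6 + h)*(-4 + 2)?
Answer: -8247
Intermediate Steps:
z(F, h) = -12 - 2*h (z(F, h) = (6 + h)*(-2) = -12 - 2*h)
q(W) = -12 - 2*W
B(D) = 2*D*(-12 - D) (B(D) = (D + (-12 - 2*D))*(D + D) = (-12 - D)*(2*D) = 2*D*(-12 - D))
u(O) = -25 - O (u(O) = 3 - (28 + O) = 3 + (-28 - O) = -25 - O)
(B(-71) + X(-147)) + u(-81) = (2*(-71)*(-12 - 1*(-71)) + 75) + (-25 - 1*(-81)) = (2*(-71)*(-12 + 71) + 75) + (-25 + 81) = (2*(-71)*59 + 75) + 56 = (-8378 + 75) + 56 = -8303 + 56 = -8247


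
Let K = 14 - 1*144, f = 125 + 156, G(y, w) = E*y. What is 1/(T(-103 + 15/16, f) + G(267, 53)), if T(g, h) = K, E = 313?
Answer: 1/83441 ≈ 1.1985e-5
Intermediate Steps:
G(y, w) = 313*y
f = 281
K = -130 (K = 14 - 144 = -130)
T(g, h) = -130
1/(T(-103 + 15/16, f) + G(267, 53)) = 1/(-130 + 313*267) = 1/(-130 + 83571) = 1/83441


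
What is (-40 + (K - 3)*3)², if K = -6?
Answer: 4489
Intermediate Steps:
(-40 + (K - 3)*3)² = (-40 + (-6 - 3)*3)² = (-40 - 9*3)² = (-40 - 27)² = (-67)² = 4489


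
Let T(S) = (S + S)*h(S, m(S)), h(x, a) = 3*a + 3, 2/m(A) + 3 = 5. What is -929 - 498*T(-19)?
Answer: 112615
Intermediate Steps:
m(A) = 1 (m(A) = 2/(-3 + 5) = 2/2 = 2*(½) = 1)
h(x, a) = 3 + 3*a
T(S) = 12*S (T(S) = (S + S)*(3 + 3*1) = (2*S)*(3 + 3) = (2*S)*6 = 12*S)
-929 - 498*T(-19) = -929 - 5976*(-19) = -929 - 498*(-228) = -929 + 113544 = 112615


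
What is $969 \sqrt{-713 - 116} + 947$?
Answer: $947 + 969 i \sqrt{829} \approx 947.0 + 27900.0 i$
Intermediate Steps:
$969 \sqrt{-713 - 116} + 947 = 969 \sqrt{-829} + 947 = 969 i \sqrt{829} + 947 = 947 + 969 i \sqrt{829}$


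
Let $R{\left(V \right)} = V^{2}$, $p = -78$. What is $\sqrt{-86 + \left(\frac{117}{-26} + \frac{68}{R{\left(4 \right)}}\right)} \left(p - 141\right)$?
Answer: $- \frac{219 i \sqrt{345}}{2} \approx - 2033.9 i$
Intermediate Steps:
$\sqrt{-86 + \left(\frac{117}{-26} + \frac{68}{R{\left(4 \right)}}\right)} \left(p - 141\right) = \sqrt{-86 + \left(\frac{117}{-26} + \frac{68}{4^{2}}\right)} \left(-78 - 141\right) = \sqrt{-86 + \left(117 \left(- \frac{1}{26}\right) + \frac{68}{16}\right)} \left(-219\right) = \sqrt{-86 + \left(- \frac{9}{2} + 68 \cdot \frac{1}{16}\right)} \left(-219\right) = \sqrt{-86 + \left(- \frac{9}{2} + \frac{17}{4}\right)} \left(-219\right) = \sqrt{-86 - \frac{1}{4}} \left(-219\right) = \sqrt{- \frac{345}{4}} \left(-219\right) = \frac{i \sqrt{345}}{2} \left(-219\right) = - \frac{219 i \sqrt{345}}{2}$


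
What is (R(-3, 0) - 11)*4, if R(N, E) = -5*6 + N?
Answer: -176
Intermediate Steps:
R(N, E) = -30 + N
(R(-3, 0) - 11)*4 = ((-30 - 3) - 11)*4 = (-33 - 11)*4 = -44*4 = -176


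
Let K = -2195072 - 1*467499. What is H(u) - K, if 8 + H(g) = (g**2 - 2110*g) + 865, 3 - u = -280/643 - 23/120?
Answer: 15811673188129561/5953665600 ≈ 2.6558e+6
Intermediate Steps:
u = 279869/77160 (u = 3 - (-280/643 - 23/120) = 3 - 1*(-48389/77160) = 3 + 48389/77160 = 279869/77160 ≈ 3.6271)
K = -2662571 (K = -2195072 - 467499 = -2662571)
H(g) = 857 + g**2 - 2110*g (H(g) = -8 + ((g**2 - 2110*g) + 865) = -8 + (865 + g**2 - 2110*g) = 857 + g**2 - 2110*g)
H(u) - K = (857 + (279869/77160)**2 - 2110*279869/77160) - 1*(-2662571) = (857 + 78326657161/5953665600 - 59052359/7716) + 2662571 = -40384182128039/5953665600 + 2662571 = 15811673188129561/5953665600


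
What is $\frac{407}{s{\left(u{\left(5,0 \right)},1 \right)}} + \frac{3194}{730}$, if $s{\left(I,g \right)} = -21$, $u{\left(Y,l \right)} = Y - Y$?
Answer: $- \frac{115018}{7665} \approx -15.006$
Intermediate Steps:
$u{\left(Y,l \right)} = 0$
$\frac{407}{s{\left(u{\left(5,0 \right)},1 \right)}} + \frac{3194}{730} = \frac{407}{-21} + \frac{3194}{730} = 407 \left(- \frac{1}{21}\right) + 3194 \cdot \frac{1}{730} = - \frac{407}{21} + \frac{1597}{365} = - \frac{115018}{7665}$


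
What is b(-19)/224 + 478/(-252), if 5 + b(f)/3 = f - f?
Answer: -3959/2016 ≈ -1.9638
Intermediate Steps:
b(f) = -15 (b(f) = -15 + 3*(f - f) = -15 + 3*0 = -15 + 0 = -15)
b(-19)/224 + 478/(-252) = -15/224 + 478/(-252) = -15*1/224 + 478*(-1/252) = -15/224 - 239/126 = -3959/2016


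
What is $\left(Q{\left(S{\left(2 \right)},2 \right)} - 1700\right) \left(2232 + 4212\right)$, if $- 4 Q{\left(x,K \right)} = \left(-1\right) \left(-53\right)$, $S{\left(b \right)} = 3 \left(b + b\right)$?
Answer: $-11040183$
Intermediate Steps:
$S{\left(b \right)} = 6 b$ ($S{\left(b \right)} = 3 \cdot 2 b = 6 b$)
$Q{\left(x,K \right)} = - \frac{53}{4}$ ($Q{\left(x,K \right)} = - \frac{\left(-1\right) \left(-53\right)}{4} = \left(- \frac{1}{4}\right) 53 = - \frac{53}{4}$)
$\left(Q{\left(S{\left(2 \right)},2 \right)} - 1700\right) \left(2232 + 4212\right) = \left(- \frac{53}{4} - 1700\right) \left(2232 + 4212\right) = \left(- \frac{6853}{4}\right) 6444 = -11040183$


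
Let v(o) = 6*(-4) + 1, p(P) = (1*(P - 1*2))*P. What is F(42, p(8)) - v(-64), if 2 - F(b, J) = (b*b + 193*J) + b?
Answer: -11045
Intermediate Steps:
p(P) = P*(-2 + P) (p(P) = (1*(P - 2))*P = (1*(-2 + P))*P = (-2 + P)*P = P*(-2 + P))
v(o) = -23 (v(o) = -24 + 1 = -23)
F(b, J) = 2 - b - b**2 - 193*J (F(b, J) = 2 - ((b*b + 193*J) + b) = 2 - ((b**2 + 193*J) + b) = 2 - (b + b**2 + 193*J) = 2 + (-b - b**2 - 193*J) = 2 - b - b**2 - 193*J)
F(42, p(8)) - v(-64) = (2 - 1*42 - 1*42**2 - 1544*(-2 + 8)) - 1*(-23) = (2 - 42 - 1*1764 - 1544*6) + 23 = (2 - 42 - 1764 - 193*48) + 23 = (2 - 42 - 1764 - 9264) + 23 = -11068 + 23 = -11045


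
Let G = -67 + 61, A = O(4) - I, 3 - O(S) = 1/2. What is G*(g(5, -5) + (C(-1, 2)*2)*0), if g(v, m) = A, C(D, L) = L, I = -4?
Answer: -39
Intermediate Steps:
O(S) = 5/2 (O(S) = 3 - 1/2 = 5/2)
A = 13/2 (A = 5/2 - 1*(-4) = 5/2 + 4 = 13/2 ≈ 6.5000)
g(v, m) = 13/2
G = -6
G*(g(5, -5) + (C(-1, 2)*2)*0) = -6*(13/2 + (2*2)*0) = -6*(13/2 + 4*0) = -6*(13/2 + 0) = -6*13/2 = -39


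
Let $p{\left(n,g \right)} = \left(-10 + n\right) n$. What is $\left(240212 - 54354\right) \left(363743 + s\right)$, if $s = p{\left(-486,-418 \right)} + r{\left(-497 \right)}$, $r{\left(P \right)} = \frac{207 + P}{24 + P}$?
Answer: $\frac{53168438391186}{473} \approx 1.1241 \cdot 10^{11}$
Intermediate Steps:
$p{\left(n,g \right)} = n \left(-10 + n\right)$
$r{\left(P \right)} = \frac{207 + P}{24 + P}$
$s = \frac{114019778}{473}$ ($s = - 486 \left(-10 - 486\right) + \frac{207 - 497}{24 - 497} = \left(-486\right) \left(-496\right) + \frac{1}{-473} \left(-290\right) = 241056 - - \frac{290}{473} = 241056 + \frac{290}{473} = \frac{114019778}{473} \approx 2.4106 \cdot 10^{5}$)
$\left(240212 - 54354\right) \left(363743 + s\right) = \left(240212 - 54354\right) \left(363743 + \frac{114019778}{473}\right) = 185858 \cdot \frac{286070217}{473} = \frac{53168438391186}{473}$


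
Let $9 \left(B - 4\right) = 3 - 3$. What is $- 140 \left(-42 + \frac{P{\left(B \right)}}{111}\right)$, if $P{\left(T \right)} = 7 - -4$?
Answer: $\frac{651140}{111} \approx 5866.1$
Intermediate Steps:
$B = 4$ ($B = 4 + \frac{3 - 3}{9} = 4 + \frac{1}{9} \cdot 0 = 4 + 0 = 4$)
$P{\left(T \right)} = 11$ ($P{\left(T \right)} = 7 + 4 = 11$)
$- 140 \left(-42 + \frac{P{\left(B \right)}}{111}\right) = - 140 \left(-42 + \frac{11}{111}\right) = \left(-140\right) \left(- \frac{4651}{111}\right) = \frac{651140}{111}$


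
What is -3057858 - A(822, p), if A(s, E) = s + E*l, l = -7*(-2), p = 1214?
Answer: -3075676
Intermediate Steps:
l = 14
A(s, E) = s + 14*E (A(s, E) = s + E*14 = s + 14*E)
-3057858 - A(822, p) = -3057858 - (822 + 14*1214) = -3057858 - (822 + 16996) = -3057858 - 1*17818 = -3057858 - 17818 = -3075676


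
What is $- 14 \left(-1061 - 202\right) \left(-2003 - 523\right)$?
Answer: $-44664732$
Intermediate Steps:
$- 14 \left(-1061 - 202\right) \left(-2003 - 523\right) = - 14 \left(\left(-1263\right) \left(-2526\right)\right) = \left(-14\right) 3190338 = -44664732$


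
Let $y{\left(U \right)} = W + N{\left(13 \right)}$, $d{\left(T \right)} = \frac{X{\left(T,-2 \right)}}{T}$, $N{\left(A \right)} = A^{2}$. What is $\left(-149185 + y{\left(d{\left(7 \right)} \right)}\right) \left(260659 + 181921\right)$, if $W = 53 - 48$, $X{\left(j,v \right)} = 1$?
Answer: $-65949288380$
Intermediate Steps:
$W = 5$ ($W = 53 - 48 = 5$)
$d{\left(T \right)} = \frac{1}{T}$ ($d{\left(T \right)} = 1 \frac{1}{T} = \frac{1}{T}$)
$y{\left(U \right)} = 174$ ($y{\left(U \right)} = 5 + 13^{2} = 5 + 169 = 174$)
$\left(-149185 + y{\left(d{\left(7 \right)} \right)}\right) \left(260659 + 181921\right) = \left(-149185 + 174\right) \left(260659 + 181921\right) = \left(-149011\right) 442580 = -65949288380$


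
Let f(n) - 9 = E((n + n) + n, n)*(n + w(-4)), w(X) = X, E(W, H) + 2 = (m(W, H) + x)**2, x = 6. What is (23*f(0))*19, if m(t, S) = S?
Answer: -55499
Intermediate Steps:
E(W, H) = -2 + (6 + H)**2 (E(W, H) = -2 + (H + 6)**2 = -2 + (6 + H)**2)
f(n) = 9 + (-4 + n)*(-2 + (6 + n)**2) (f(n) = 9 + (-2 + (6 + n)**2)*(n - 4) = 9 + (-2 + (6 + n)**2)*(-4 + n) = 9 + (-4 + n)*(-2 + (6 + n)**2))
(23*f(0))*19 = (23*(-127 + 0**3 - 14*0 + 8*0**2))*19 = (23*(-127 + 0 + 0 + 8*0))*19 = (23*(-127 + 0 + 0 + 0))*19 = (23*(-127))*19 = -2921*19 = -55499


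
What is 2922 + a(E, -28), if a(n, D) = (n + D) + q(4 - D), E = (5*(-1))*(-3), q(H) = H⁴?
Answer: 1051485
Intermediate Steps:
E = 15 (E = -5*(-3) = 15)
a(n, D) = D + n + (4 - D)⁴ (a(n, D) = (n + D) + (4 - D)⁴ = (D + n) + (4 - D)⁴ = D + n + (4 - D)⁴)
2922 + a(E, -28) = 2922 + (-28 + 15 + (-4 - 28)⁴) = 2922 + (-28 + 15 + (-32)⁴) = 2922 + (-28 + 15 + 1048576) = 2922 + 1048563 = 1051485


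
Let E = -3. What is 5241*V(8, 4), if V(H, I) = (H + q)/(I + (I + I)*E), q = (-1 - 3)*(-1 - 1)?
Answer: -20964/5 ≈ -4192.8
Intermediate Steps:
q = 8 (q = -4*(-2) = 8)
V(H, I) = -(8 + H)/(5*I) (V(H, I) = (H + 8)/(I + (I + I)*(-3)) = (8 + H)/(I + (2*I)*(-3)) = (8 + H)/(I - 6*I) = (8 + H)/((-5*I)) = (8 + H)*(-1/(5*I)) = -(8 + H)/(5*I))
5241*V(8, 4) = 5241*((1/5)*(-8 - 1*8)/4) = 5241*((1/5)*(1/4)*(-8 - 8)) = 5241*((1/5)*(1/4)*(-16)) = 5241*(-4/5) = -20964/5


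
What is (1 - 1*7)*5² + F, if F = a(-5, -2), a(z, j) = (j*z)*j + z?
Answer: -175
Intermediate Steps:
a(z, j) = z + z*j² (a(z, j) = z*j² + z = z + z*j²)
F = -25 (F = -5*(1 + (-2)²) = -5*(1 + 4) = -5*5 = -25)
(1 - 1*7)*5² + F = (1 - 1*7)*5² - 25 = (1 - 7)*25 - 25 = -6*25 - 25 = -150 - 25 = -175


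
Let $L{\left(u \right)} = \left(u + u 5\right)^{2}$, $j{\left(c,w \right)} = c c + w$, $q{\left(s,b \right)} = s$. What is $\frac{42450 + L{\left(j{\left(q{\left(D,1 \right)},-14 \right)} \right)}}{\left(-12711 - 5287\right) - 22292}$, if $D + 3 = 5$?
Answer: $- \frac{1535}{1343} \approx -1.143$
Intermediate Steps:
$D = 2$ ($D = -3 + 5 = 2$)
$j{\left(c,w \right)} = w + c^{2}$ ($j{\left(c,w \right)} = c^{2} + w = w + c^{2}$)
$L{\left(u \right)} = 36 u^{2}$ ($L{\left(u \right)} = \left(u + 5 u\right)^{2} = \left(6 u\right)^{2} = 36 u^{2}$)
$\frac{42450 + L{\left(j{\left(q{\left(D,1 \right)},-14 \right)} \right)}}{\left(-12711 - 5287\right) - 22292} = \frac{42450 + 36 \left(-14 + 2^{2}\right)^{2}}{\left(-12711 - 5287\right) - 22292} = \frac{42450 + 36 \left(-14 + 4\right)^{2}}{-17998 - 22292} = \frac{42450 + 36 \left(-10\right)^{2}}{-40290} = \left(42450 + 36 \cdot 100\right) \left(- \frac{1}{40290}\right) = \left(42450 + 3600\right) \left(- \frac{1}{40290}\right) = 46050 \left(- \frac{1}{40290}\right) = - \frac{1535}{1343}$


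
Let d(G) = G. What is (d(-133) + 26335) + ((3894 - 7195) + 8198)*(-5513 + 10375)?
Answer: 23835416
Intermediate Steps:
(d(-133) + 26335) + ((3894 - 7195) + 8198)*(-5513 + 10375) = (-133 + 26335) + ((3894 - 7195) + 8198)*(-5513 + 10375) = 26202 + (-3301 + 8198)*4862 = 26202 + 4897*4862 = 26202 + 23809214 = 23835416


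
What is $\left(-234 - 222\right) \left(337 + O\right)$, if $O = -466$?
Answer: $58824$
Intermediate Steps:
$\left(-234 - 222\right) \left(337 + O\right) = \left(-234 - 222\right) \left(337 - 466\right) = \left(-456\right) \left(-129\right) = 58824$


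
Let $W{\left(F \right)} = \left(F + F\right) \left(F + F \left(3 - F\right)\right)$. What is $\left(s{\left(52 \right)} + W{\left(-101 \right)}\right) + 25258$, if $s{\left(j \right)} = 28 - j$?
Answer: $2167444$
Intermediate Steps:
$W{\left(F \right)} = 2 F \left(F + F \left(3 - F\right)\right)$
$\left(s{\left(52 \right)} + W{\left(-101 \right)}\right) + 25258 = \left(\left(28 - 52\right) + 2 \left(-101\right)^{2} \left(4 - -101\right)\right) + 25258 = \left(\left(28 - 52\right) + 2 \cdot 10201 \left(4 + 101\right)\right) + 25258 = \left(-24 + 2 \cdot 10201 \cdot 105\right) + 25258 = \left(-24 + 2142210\right) + 25258 = 2142186 + 25258 = 2167444$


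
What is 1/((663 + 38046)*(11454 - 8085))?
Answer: 1/130410621 ≈ 7.6681e-9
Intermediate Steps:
1/((663 + 38046)*(11454 - 8085)) = 1/(38709*3369) = 1/130410621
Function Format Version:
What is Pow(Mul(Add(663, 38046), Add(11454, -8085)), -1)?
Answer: Rational(1, 130410621) ≈ 7.6681e-9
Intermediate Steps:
Pow(Mul(Add(663, 38046), Add(11454, -8085)), -1) = Pow(Mul(38709, 3369), -1) = Pow(130410621, -1) = Rational(1, 130410621)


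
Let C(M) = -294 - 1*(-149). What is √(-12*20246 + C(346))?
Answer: I*√243097 ≈ 493.05*I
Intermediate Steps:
C(M) = -145 (C(M) = -294 + 149 = -145)
√(-12*20246 + C(346)) = √(-12*20246 - 145) = √(-242952 - 145) = √(-243097) = I*√243097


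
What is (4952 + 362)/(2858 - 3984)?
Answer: -2657/563 ≈ -4.7194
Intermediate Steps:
(4952 + 362)/(2858 - 3984) = 5314/(-1126) = 5314*(-1/1126) = -2657/563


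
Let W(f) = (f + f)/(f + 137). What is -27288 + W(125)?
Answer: -3574603/131 ≈ -27287.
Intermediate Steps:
W(f) = 2*f/(137 + f) (W(f) = (2*f)/(137 + f) = 2*f/(137 + f))
-27288 + W(125) = -27288 + 2*125/(137 + 125) = -27288 + 2*125/262 = -27288 + 2*125*(1/262) = -27288 + 125/131 = -3574603/131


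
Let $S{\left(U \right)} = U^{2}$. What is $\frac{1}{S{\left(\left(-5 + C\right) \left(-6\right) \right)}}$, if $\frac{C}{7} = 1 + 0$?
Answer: $\frac{1}{144} \approx 0.0069444$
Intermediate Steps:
$C = 7$ ($C = 7 \left(1 + 0\right) = 7 \cdot 1 = 7$)
$\frac{1}{S{\left(\left(-5 + C\right) \left(-6\right) \right)}} = \frac{1}{\left(\left(-5 + 7\right) \left(-6\right)\right)^{2}} = \frac{1}{\left(2 \left(-6\right)\right)^{2}} = \frac{1}{\left(-12\right)^{2}} = \frac{1}{144}$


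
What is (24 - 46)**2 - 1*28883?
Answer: -28399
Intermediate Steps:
(24 - 46)**2 - 1*28883 = (-22)**2 - 28883 = 484 - 28883 = -28399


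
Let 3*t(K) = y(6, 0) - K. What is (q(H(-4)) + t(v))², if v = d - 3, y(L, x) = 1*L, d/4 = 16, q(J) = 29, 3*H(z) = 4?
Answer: 1024/9 ≈ 113.78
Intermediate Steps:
H(z) = 4/3 (H(z) = (⅓)*4 = 4/3)
d = 64 (d = 4*16 = 64)
y(L, x) = L
v = 61 (v = 64 - 3 = 61)
t(K) = 2 - K/3 (t(K) = (6 - K)/3 = 2 - K/3)
(q(H(-4)) + t(v))² = (29 + (2 - ⅓*61))² = (29 + (2 - 61/3))² = (29 - 55/3)² = (32/3)² = 1024/9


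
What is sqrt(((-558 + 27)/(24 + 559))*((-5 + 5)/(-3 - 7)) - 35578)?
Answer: I*sqrt(35578) ≈ 188.62*I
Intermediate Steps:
sqrt(((-558 + 27)/(24 + 559))*((-5 + 5)/(-3 - 7)) - 35578) = sqrt((-531/583)*(0/(-10)) - 35578) = sqrt((-531*1/583)*(0*(-1/10)) - 35578) = sqrt(-531/583*0 - 35578) = sqrt(0 - 35578) = sqrt(-35578) = I*sqrt(35578)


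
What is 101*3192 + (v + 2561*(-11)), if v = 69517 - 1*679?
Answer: 363059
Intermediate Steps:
v = 68838 (v = 69517 - 679 = 68838)
101*3192 + (v + 2561*(-11)) = 101*3192 + (68838 + 2561*(-11)) = 322392 + (68838 - 28171) = 322392 + 40667 = 363059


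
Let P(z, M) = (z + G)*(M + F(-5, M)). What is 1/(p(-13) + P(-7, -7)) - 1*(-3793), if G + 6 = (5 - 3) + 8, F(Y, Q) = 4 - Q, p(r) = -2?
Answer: 53101/14 ≈ 3792.9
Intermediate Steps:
G = 4 (G = -6 + ((5 - 3) + 8) = -6 + (2 + 8) = -6 + 10 = 4)
P(z, M) = 16 + 4*z (P(z, M) = (z + 4)*(M + (4 - M)) = (4 + z)*4 = 16 + 4*z)
1/(p(-13) + P(-7, -7)) - 1*(-3793) = 1/(-2 + (16 + 4*(-7))) - 1*(-3793) = 1/(-2 + (16 - 28)) + 3793 = 1/(-2 - 12) + 3793 = 1/(-14) + 3793 = -1/14 + 3793 = 53101/14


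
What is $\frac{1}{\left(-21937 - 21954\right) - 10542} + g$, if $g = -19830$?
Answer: $- \frac{1079406391}{54433} \approx -19830.0$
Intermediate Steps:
$\frac{1}{\left(-21937 - 21954\right) - 10542} + g = \frac{1}{\left(-21937 - 21954\right) - 10542} - 19830 = \frac{1}{-43891 - 10542} - 19830 = \frac{1}{-54433} - 19830 = - \frac{1}{54433} - 19830 = - \frac{1079406391}{54433}$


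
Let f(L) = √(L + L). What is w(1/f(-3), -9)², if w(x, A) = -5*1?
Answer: 25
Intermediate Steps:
f(L) = √2*√L (f(L) = √(2*L) = √2*√L)
w(x, A) = -5
w(1/f(-3), -9)² = (-5)² = 25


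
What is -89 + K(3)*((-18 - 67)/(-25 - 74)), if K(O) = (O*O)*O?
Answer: -724/11 ≈ -65.818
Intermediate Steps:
K(O) = O³ (K(O) = O²*O = O³)
-89 + K(3)*((-18 - 67)/(-25 - 74)) = -89 + 3³*((-18 - 67)/(-25 - 74)) = -89 + 27*(-85/(-99)) = -89 + 27*(-85*(-1/99)) = -89 + 27*(85/99) = -89 + 255/11 = -724/11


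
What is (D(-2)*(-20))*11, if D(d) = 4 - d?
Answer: -1320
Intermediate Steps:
(D(-2)*(-20))*11 = ((4 - 1*(-2))*(-20))*11 = ((4 + 2)*(-20))*11 = (6*(-20))*11 = -120*11 = -1320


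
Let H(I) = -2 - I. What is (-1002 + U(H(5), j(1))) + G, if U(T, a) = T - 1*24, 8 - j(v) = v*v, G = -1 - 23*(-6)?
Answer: -896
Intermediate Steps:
G = 137 (G = -1 + 138 = 137)
j(v) = 8 - v**2 (j(v) = 8 - v*v = 8 - v**2)
U(T, a) = -24 + T (U(T, a) = T - 24 = -24 + T)
(-1002 + U(H(5), j(1))) + G = (-1002 + (-24 + (-2 - 1*5))) + 137 = (-1002 + (-24 + (-2 - 5))) + 137 = (-1002 + (-24 - 7)) + 137 = (-1002 - 31) + 137 = -1033 + 137 = -896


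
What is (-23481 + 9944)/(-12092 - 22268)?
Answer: 13537/34360 ≈ 0.39398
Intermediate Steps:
(-23481 + 9944)/(-12092 - 22268) = -13537/(-34360) = -13537*(-1/34360) = 13537/34360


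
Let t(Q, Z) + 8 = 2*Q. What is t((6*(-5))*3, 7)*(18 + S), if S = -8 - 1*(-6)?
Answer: -3008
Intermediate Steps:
t(Q, Z) = -8 + 2*Q
S = -2 (S = -8 + 6 = -2)
t((6*(-5))*3, 7)*(18 + S) = (-8 + 2*((6*(-5))*3))*(18 - 2) = (-8 + 2*(-30*3))*16 = (-8 + 2*(-90))*16 = (-8 - 180)*16 = -188*16 = -3008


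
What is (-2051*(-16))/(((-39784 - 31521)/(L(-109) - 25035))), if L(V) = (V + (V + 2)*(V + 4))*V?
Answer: 3124509808/5485 ≈ 5.6965e+5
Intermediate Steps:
L(V) = V*(V + (2 + V)*(4 + V)) (L(V) = (V + (2 + V)*(4 + V))*V = V*(V + (2 + V)*(4 + V)))
(-2051*(-16))/(((-39784 - 31521)/(L(-109) - 25035))) = (-2051*(-16))/(((-39784 - 31521)/(-109*(8 + (-109)² + 7*(-109)) - 25035))) = 32816/((-71305/(-109*(8 + 11881 - 763) - 25035))) = 32816/((-71305/(-109*11126 - 25035))) = 32816/((-71305/(-1212734 - 25035))) = 32816/((-71305/(-1237769))) = 32816/((-71305*(-1/1237769))) = 32816/(5485/95213) = 32816*(95213/5485) = 3124509808/5485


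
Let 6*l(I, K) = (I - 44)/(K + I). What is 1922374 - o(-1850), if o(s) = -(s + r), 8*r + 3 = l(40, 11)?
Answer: 2350720915/1224 ≈ 1.9205e+6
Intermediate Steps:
l(I, K) = (-44 + I)/(6*(I + K)) (l(I, K) = ((I - 44)/(K + I))/6 = ((-44 + I)/(I + K))/6 = (-44 + I)/(6*(I + K)))
r = -461/1224 (r = -3/8 + ((-44 + 40)/(6*(40 + 11)))/8 = -3/8 + ((⅙)*(-4)/51)/8 = -3/8 + ((⅙)*(1/51)*(-4))/8 = -3/8 + (⅛)*(-2/153) = -3/8 - 1/612 = -461/1224 ≈ -0.37663)
o(s) = 461/1224 - s (o(s) = -(s - 461/1224) = -(-461/1224 + s) = 461/1224 - s)
1922374 - o(-1850) = 1922374 - (461/1224 - 1*(-1850)) = 1922374 - (461/1224 + 1850) = 1922374 - 1*2264861/1224 = 1922374 - 2264861/1224 = 2350720915/1224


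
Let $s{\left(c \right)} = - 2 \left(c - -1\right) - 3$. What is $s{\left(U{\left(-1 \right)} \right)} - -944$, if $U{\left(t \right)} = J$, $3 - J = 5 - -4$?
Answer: $951$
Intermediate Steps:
$J = -6$ ($J = 3 - \left(5 - -4\right) = 3 - \left(5 + 4\right) = 3 - 9 = -6$)
$U{\left(t \right)} = -6$
$s{\left(c \right)} = -5 - 2 c$ ($s{\left(c \right)} = - 2 \left(c + 1\right) - 3 = - 2 \left(1 + c\right) - 3 = \left(-2 - 2 c\right) - 3 = -5 - 2 c$)
$s{\left(U{\left(-1 \right)} \right)} - -944 = \left(-5 - -12\right) - -944 = \left(-5 + 12\right) + 944 = 7 + 944 = 951$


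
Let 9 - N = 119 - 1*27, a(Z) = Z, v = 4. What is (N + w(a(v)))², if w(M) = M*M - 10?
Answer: 5929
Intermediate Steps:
w(M) = -10 + M² (w(M) = M² - 10 = -10 + M²)
N = -83 (N = 9 - (119 - 1*27) = 9 - (119 - 27) = 9 - 1*92 = 9 - 92 = -83)
(N + w(a(v)))² = (-83 + (-10 + 4²))² = (-83 + (-10 + 16))² = (-83 + 6)² = (-77)² = 5929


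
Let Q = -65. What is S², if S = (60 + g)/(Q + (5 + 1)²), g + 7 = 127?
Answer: 32400/841 ≈ 38.526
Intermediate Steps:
g = 120 (g = -7 + 127 = 120)
S = -180/29 (S = (60 + 120)/(-65 + (5 + 1)²) = 180/(-65 + 6²) = 180/(-65 + 36) = 180/(-29) = 180*(-1/29) = -180/29 ≈ -6.2069)
S² = (-180/29)² = 32400/841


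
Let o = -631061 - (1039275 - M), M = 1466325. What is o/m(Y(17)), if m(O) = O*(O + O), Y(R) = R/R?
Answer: -204011/2 ≈ -1.0201e+5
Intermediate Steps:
Y(R) = 1
o = -204011 (o = -631061 - (1039275 - 1*1466325) = -631061 - (1039275 - 1466325) = -631061 - 1*(-427050) = -631061 + 427050 = -204011)
m(O) = 2*O² (m(O) = O*(2*O) = 2*O²)
o/m(Y(17)) = -204011/(2*1²) = -204011/(2*1) = -204011/2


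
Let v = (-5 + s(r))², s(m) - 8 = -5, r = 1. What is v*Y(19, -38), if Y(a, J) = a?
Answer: 76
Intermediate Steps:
s(m) = 3 (s(m) = 8 - 5 = 3)
v = 4 (v = (-5 + 3)² = (-2)² = 4)
v*Y(19, -38) = 4*19 = 76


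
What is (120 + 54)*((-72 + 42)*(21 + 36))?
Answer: -297540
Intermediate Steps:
(120 + 54)*((-72 + 42)*(21 + 36)) = 174*(-30*57) = 174*(-1710) = -297540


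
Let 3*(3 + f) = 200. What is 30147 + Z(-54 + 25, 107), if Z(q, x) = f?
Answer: 90632/3 ≈ 30211.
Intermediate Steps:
f = 191/3 (f = -3 + (⅓)*200 = -3 + 200/3 = 191/3 ≈ 63.667)
Z(q, x) = 191/3
30147 + Z(-54 + 25, 107) = 30147 + 191/3 = 90632/3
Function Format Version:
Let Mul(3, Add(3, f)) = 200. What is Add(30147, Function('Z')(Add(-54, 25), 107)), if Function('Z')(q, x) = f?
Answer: Rational(90632, 3) ≈ 30211.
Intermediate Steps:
f = Rational(191, 3) (f = Add(-3, Mul(Rational(1, 3), 200)) = Add(-3, Rational(200, 3)) = Rational(191, 3) ≈ 63.667)
Function('Z')(q, x) = Rational(191, 3)
Add(30147, Function('Z')(Add(-54, 25), 107)) = Add(30147, Rational(191, 3)) = Rational(90632, 3)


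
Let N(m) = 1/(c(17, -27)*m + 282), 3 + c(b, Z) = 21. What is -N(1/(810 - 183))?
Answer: -209/58944 ≈ -0.0035457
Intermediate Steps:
c(b, Z) = 18 (c(b, Z) = -3 + 21 = 18)
N(m) = 1/(282 + 18*m) (N(m) = 1/(18*m + 282) = 1/(282 + 18*m))
-N(1/(810 - 183)) = -1/(6*(47 + 3/(810 - 183))) = -1/(6*(47 + 3/627)) = -1/(6*(47 + 3*(1/627))) = -1/(6*(47 + 1/209)) = -1/(6*9824/209) = -209/(6*9824) = -1*209/58944 = -209/58944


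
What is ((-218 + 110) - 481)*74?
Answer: -43586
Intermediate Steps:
((-218 + 110) - 481)*74 = (-108 - 481)*74 = -589*74 = -43586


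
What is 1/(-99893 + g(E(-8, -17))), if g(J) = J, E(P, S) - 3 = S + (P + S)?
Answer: -1/99932 ≈ -1.0007e-5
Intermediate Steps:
E(P, S) = 3 + P + 2*S (E(P, S) = 3 + (S + (P + S)) = 3 + (P + 2*S) = 3 + P + 2*S)
1/(-99893 + g(E(-8, -17))) = 1/(-99893 + (3 - 8 + 2*(-17))) = 1/(-99893 + (3 - 8 - 34)) = 1/(-99893 - 39) = 1/(-99932) = -1/99932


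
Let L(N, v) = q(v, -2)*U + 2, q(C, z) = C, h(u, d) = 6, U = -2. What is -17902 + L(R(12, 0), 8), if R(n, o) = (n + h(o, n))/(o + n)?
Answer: -17916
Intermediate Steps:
R(n, o) = (6 + n)/(n + o) (R(n, o) = (n + 6)/(o + n) = (6 + n)/(n + o))
L(N, v) = 2 - 2*v (L(N, v) = v*(-2) + 2 = -2*v + 2 = 2 - 2*v)
-17902 + L(R(12, 0), 8) = -17902 + (2 - 2*8) = -17902 + (2 - 16) = -17902 - 14 = -17916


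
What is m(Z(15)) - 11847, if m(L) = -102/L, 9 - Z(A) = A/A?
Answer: -47439/4 ≈ -11860.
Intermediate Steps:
Z(A) = 8 (Z(A) = 9 - A/A = 9 - 1*1 = 9 - 1 = 8)
m(Z(15)) - 11847 = -102/8 - 11847 = -102*1/8 - 11847 = -51/4 - 11847 = -47439/4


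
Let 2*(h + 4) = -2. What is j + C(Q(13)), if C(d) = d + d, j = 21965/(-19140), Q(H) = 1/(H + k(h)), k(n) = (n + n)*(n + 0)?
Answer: -89701/80388 ≈ -1.1159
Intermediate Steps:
h = -5 (h = -4 + (½)*(-2) = -4 - 1 = -5)
k(n) = 2*n² (k(n) = (2*n)*n = 2*n²)
Q(H) = 1/(50 + H) (Q(H) = 1/(H + 2*(-5)²) = 1/(H + 2*25) = 1/(H + 50) = 1/(50 + H))
j = -4393/3828 (j = 21965*(-1/19140) = -4393/3828 ≈ -1.1476)
C(d) = 2*d
j + C(Q(13)) = -4393/3828 + 2/(50 + 13) = -4393/3828 + 2/63 = -89701/80388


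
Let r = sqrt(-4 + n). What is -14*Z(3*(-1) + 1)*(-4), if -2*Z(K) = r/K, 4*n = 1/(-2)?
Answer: 7*I*sqrt(66)/2 ≈ 28.434*I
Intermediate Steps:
n = -1/8 (n = (1/4)/(-2) = (1/4)*(-1/2) = -1/8 ≈ -0.12500)
r = I*sqrt(66)/4 (r = sqrt(-4 - 1/8) = sqrt(-33/8) = I*sqrt(66)/4 ≈ 2.031*I)
Z(K) = -I*sqrt(66)/(8*K) (Z(K) = -I*sqrt(66)/4/(2*K) = -I*sqrt(66)/(8*K))
-14*Z(3*(-1) + 1)*(-4) = -(-7)*I*sqrt(66)/(4*(3*(-1) + 1))*(-4) = -(-7)*I*sqrt(66)/(4*(-3 + 1))*(-4) = -(-7)*I*sqrt(66)/(4*(-2))*(-4) = -(-7)*I*sqrt(66)*(-1)/(4*2)*(-4) = -7*I*sqrt(66)/8*(-4) = 7*I*sqrt(66)/2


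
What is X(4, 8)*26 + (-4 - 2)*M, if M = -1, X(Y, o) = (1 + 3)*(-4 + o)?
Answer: 422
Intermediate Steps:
X(Y, o) = -16 + 4*o (X(Y, o) = 4*(-4 + o) = -16 + 4*o)
X(4, 8)*26 + (-4 - 2)*M = (-16 + 4*8)*26 + (-4 - 2)*(-1) = (-16 + 32)*26 - 6*(-1) = 16*26 + 6 = 416 + 6 = 422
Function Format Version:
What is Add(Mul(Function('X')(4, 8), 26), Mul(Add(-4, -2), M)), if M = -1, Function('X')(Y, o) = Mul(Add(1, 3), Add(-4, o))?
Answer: 422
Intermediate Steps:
Function('X')(Y, o) = Add(-16, Mul(4, o)) (Function('X')(Y, o) = Mul(4, Add(-4, o)) = Add(-16, Mul(4, o)))
Add(Mul(Function('X')(4, 8), 26), Mul(Add(-4, -2), M)) = Add(Mul(Add(-16, Mul(4, 8)), 26), Mul(Add(-4, -2), -1)) = Add(Mul(Add(-16, 32), 26), Mul(-6, -1)) = Add(Mul(16, 26), 6) = Add(416, 6) = 422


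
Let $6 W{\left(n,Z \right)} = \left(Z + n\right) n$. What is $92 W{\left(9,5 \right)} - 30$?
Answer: $1902$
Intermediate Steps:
$W{\left(n,Z \right)} = \frac{n \left(Z + n\right)}{6}$ ($W{\left(n,Z \right)} = \frac{\left(Z + n\right) n}{6} = \frac{n \left(Z + n\right)}{6}$)
$92 W{\left(9,5 \right)} - 30 = 92 \cdot \frac{1}{6} \cdot 9 \left(5 + 9\right) - 30 = 92 \cdot \frac{1}{6} \cdot 9 \cdot 14 - 30 = 92 \cdot 21 - 30 = 1932 - 30 = 1902$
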